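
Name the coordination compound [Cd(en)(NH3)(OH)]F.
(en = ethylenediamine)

ammine(ethylenediamine)hydroxocadmium(II) fluoride

The 1 fluoride counter-ion carries a total charge of -1, so each complex ion is 1+.
Ligand charges: 1×hydroxo (-1 each), 1×ethylenediamine (neutral), 1×ammine (neutral); total -1. So Cd + (-1) = 1+, giving Cd = +2.
Ligands are named alphabetically: ammine before ethylenediamine before hydroxo.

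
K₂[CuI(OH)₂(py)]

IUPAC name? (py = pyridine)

The 2 potassium counter-ions carry a total charge of +2, so each complex ion is 2−.
Ligand charges: 1×iodo (-1 each), 2×hydroxo (-1 each), 1×pyridine (neutral); total -3. So Cu + (-3) = 2−, giving Cu = +1.
The complex ion is anionic, so copper takes the -ate form cuprate(I).

potassium dihydroxoiodo(pyridine)cuprate(I)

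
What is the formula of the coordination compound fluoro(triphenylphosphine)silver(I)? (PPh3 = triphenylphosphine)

[AgF(PPh3)]

Ligands: 1 triphenylphosphine (PPh3, neutral), 1 fluoro (F, -1). Ligand charge sum = -1.
With Ag in oxidation state +1, the complex ion is [Ag...].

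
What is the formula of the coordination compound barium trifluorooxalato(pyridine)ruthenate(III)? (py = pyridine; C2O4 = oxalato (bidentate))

Ba[Ru(C2O4)F3(py)]

Ligands: 1 pyridine (py, neutral), 1 oxalato (C2O4, -2), 3 fluoro (F, -1). Ligand charge sum = -5.
Charge balance with barium (+2) requires 1 complex ion per 1 barium.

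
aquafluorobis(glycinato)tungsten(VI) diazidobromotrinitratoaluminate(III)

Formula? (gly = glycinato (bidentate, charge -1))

[WF(gly)2(H2O)][AlBr(N3)2(NO3)3]

Cation [W…]: ligand charges -3, W(VI) ⇒ ion charge 3+.
Anion [Al…]: ligand charges -6, Al(III) ⇒ ion charge 3−.
One 3+ cation balances one 3− anion.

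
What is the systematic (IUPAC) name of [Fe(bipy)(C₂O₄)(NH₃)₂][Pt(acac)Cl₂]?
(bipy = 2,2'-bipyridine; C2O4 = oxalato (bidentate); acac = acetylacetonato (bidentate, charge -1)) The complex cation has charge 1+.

diammine(2,2'-bipyridine)oxalatoiron(III) (acetylacetonato)dichloroplatinate(II)

Both ions are complex: the cation is named first with the plain metal name, the anion second with the -ate form; each ion's ligands are alphabetised independently.
The complex cation is given as 1+; its ligand charges sum to -2, so Fe = +3.
A 1:1 salt means the anion carries the equal and opposite charge, 1−.
Anion: ligand charges sum to -3; for the ion to be 1−, Pt = +2.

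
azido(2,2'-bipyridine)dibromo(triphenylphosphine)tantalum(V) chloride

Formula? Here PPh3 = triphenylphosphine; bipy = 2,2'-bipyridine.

[Ta(bipy)Br2(N3)(PPh3)]Cl2

Ligands: 1 triphenylphosphine (PPh3, neutral), 1 azido (N3, -1), 2 bromo (Br, -1), 1 2,2'-bipyridine (bipy, neutral). Ligand charge sum = -3.
With Ta in oxidation state +5, the complex ion is [Ta...]^2+.
Charge balance with chloride (-1) requires 1 complex ion per 2 chloride.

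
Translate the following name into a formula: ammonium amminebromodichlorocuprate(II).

Ligands: 1 bromo (Br, -1), 1 ammine (NH3, neutral), 2 chloro (Cl, -1). Ligand charge sum = -3.
Charge balance with ammonium (+1) requires 1 complex ion per 1 ammonium.

NH4[CuBrCl2(NH3)]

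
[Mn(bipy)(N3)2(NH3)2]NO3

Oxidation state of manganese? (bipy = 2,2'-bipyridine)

+3

1 nitrate outside the brackets (-1 each) → the complex ion is 1+.
Ligand charges: 2×N3 = -2; 1×bipy neutral; 2×NH3 neutral; sum -2.
Mn + (-2) = 1+ ⇒ Mn is +3.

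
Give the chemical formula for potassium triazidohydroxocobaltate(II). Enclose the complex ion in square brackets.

Ligands: 3 azido (N3, -1), 1 hydroxo (OH, -1). Ligand charge sum = -4.
Charge balance with potassium (+1) requires 1 complex ion per 2 potassium.

K2[Co(N3)3(OH)]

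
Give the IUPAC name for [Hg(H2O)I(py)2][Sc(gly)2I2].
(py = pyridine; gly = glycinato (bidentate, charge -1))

Scandium is always +3 in its complexes; the anion's ligand charges sum to -4, so the complex anion is 1−.
A 1:1 salt means the cation carries the equal and opposite charge, 1+.
Cation: ligand charges sum to -1; for the ion to be 1+, Hg = +2.

aquaiodobis(pyridine)mercury(II) bis(glycinato)diiodoscandate(III)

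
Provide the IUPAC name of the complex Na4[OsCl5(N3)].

sodium azidopentachloroosmate(II)

The 4 sodium counter-ions carry a total charge of +4, so each complex ion is 4−.
Ligand charges: 1×azido (-1 each), 5×chloro (-1 each); total -6. So Os + (-6) = 4−, giving Os = +2.
Ligands are named alphabetically: azido before chloro.
The complex ion is anionic, so osmium takes the -ate form osmate(II).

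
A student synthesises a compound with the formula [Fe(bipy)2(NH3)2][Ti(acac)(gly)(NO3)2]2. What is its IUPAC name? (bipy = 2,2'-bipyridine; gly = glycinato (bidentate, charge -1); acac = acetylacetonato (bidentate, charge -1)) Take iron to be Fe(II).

diamminebis(2,2'-bipyridine)iron(II) (acetylacetonato)(glycinato)dinitratotitanate(III)

Both ions are complex: the cation is named first with the plain metal name, the anion second with the -ate form; each ion's ligands are alphabetised independently.
Fe is given as +2; the cation's ligand charges sum to 0, so the complex cation is 2+.
With 2 anions per cation, each anion must be 2/2 = 1−.
Anion: ligand charges sum to -4; for the ion to be 1−, Ti = +3.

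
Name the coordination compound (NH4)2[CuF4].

ammonium tetrafluorocuprate(II)

The 2 ammonium counter-ions carry a total charge of +2, so each complex ion is 2−.
Ligand charges: 4×fluoro (-1 each); total -4. So Cu + (-4) = 2−, giving Cu = +2.
The complex ion is anionic, so copper takes the -ate form cuprate(II).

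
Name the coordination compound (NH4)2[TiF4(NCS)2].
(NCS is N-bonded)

ammonium tetrafluorodiisothiocyanatotitanate(IV)

The 2 ammonium counter-ions carry a total charge of +2, so each complex ion is 2−.
Ligand charges: 4×fluoro (-1 each), 2×isothiocyanato (-1 each); total -6. So Ti + (-6) = 2−, giving Ti = +4.
The complex ion is anionic, so titanium takes the -ate form titanate(IV).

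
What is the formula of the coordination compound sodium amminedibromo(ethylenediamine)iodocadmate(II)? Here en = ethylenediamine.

Na[CdBr2(en)I(NH3)]

Ligands: 1 iodo (I, -1), 1 ethylenediamine (en, neutral), 1 ammine (NH3, neutral), 2 bromo (Br, -1). Ligand charge sum = -3.
Charge balance with sodium (+1) requires 1 complex ion per 1 sodium.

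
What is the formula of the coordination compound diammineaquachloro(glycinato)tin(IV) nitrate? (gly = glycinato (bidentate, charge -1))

[SnCl(gly)(H2O)(NH3)2](NO3)2

Ligands: 1 chloro (Cl, -1), 2 ammine (NH3, neutral), 1 aqua (H2O, neutral), 1 glycinato (gly, -1). Ligand charge sum = -2.
With Sn in oxidation state +4, the complex ion is [Sn...]^2+.
Charge balance with nitrate (-1) requires 1 complex ion per 2 nitrate.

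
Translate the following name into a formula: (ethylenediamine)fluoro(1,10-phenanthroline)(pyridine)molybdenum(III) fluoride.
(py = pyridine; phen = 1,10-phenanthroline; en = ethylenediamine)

[Mo(en)F(phen)(py)]F2

Ligands: 1 pyridine (py, neutral), 1 1,10-phenanthroline (phen, neutral), 1 ethylenediamine (en, neutral), 1 fluoro (F, -1). Ligand charge sum = -1.
With Mo in oxidation state +3, the complex ion is [Mo...]^2+.
Charge balance with fluoride (-1) requires 1 complex ion per 2 fluoride.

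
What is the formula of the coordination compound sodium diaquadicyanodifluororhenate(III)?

Ligands: 2 fluoro (F, -1), 2 aqua (H2O, neutral), 2 cyano (CN, -1). Ligand charge sum = -4.
With Re in oxidation state +3, the complex ion is [Re...]^1−.
Charge balance with sodium (+1) requires 1 complex ion per 1 sodium.

Na[Re(CN)2F2(H2O)2]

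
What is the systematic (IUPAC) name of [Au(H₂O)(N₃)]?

There is no counter-ion, so the complex is neutral overall.
Ligand charges: 1×azido (-1 each), 1×aqua (neutral); total -1. So Au + (-1) = 0, giving Au = +1.
Ligands are named alphabetically: aqua before azido.

aquaazidogold(I)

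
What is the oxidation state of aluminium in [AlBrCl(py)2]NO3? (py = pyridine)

+3

1 nitrate outside the brackets (-1 each) → the complex ion is 1+.
Ligand charges: 1×Br = -1; 1×Cl = -1; 2×py neutral; sum -2.
Al + (-2) = 1+ ⇒ Al is +3.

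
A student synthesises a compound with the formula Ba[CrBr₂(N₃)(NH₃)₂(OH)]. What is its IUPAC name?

The 1 barium counter-ion carries a total charge of +2, so each complex ion is 2−.
Ligand charges: 2×bromo (-1 each), 1×azido (-1 each), 2×ammine (neutral), 1×hydroxo (-1 each); total -4. So Cr + (-4) = 2−, giving Cr = +2.
Ligands are named alphabetically: ammine before azido before bromo before hydroxo.
The complex ion is anionic, so chromium takes the -ate form chromate(II).

barium diammineazidodibromohydroxochromate(II)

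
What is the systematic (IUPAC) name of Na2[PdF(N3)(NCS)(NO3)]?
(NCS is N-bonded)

sodium azidofluoroisothiocyanatonitratopalladate(II)

The 2 sodium counter-ions carry a total charge of +2, so each complex ion is 2−.
Ligand charges: 1×fluoro (-1 each), 1×isothiocyanato (-1 each), 1×nitrato (-1 each), 1×azido (-1 each); total -4. So Pd + (-4) = 2−, giving Pd = +2.
The complex ion is anionic, so palladium takes the -ate form palladate(II).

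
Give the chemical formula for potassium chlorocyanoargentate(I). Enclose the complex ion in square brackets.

Ligands: 1 cyano (CN, -1), 1 chloro (Cl, -1). Ligand charge sum = -2.
Charge balance with potassium (+1) requires 1 complex ion per 1 potassium.

K[AgCl(CN)]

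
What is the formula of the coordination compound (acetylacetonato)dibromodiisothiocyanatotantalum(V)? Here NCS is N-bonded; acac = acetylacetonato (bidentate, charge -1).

[Ta(acac)Br2(NCS)2]

Ligands: 2 bromo (Br, -1), 2 isothiocyanato (NCS, -1), 1 acetylacetonato (acac, -1). Ligand charge sum = -5.
With Ta in oxidation state +5, the complex ion is [Ta...].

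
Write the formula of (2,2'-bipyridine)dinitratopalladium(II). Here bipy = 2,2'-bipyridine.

Ligands: 1 2,2'-bipyridine (bipy, neutral), 2 nitrato (NO3, -1). Ligand charge sum = -2.
With Pd in oxidation state +2, the complex ion is [Pd...].

[Pd(bipy)(NO3)2]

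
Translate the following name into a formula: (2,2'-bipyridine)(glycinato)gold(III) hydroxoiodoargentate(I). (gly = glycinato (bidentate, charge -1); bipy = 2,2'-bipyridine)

[Au(bipy)(gly)][AgI(OH)]2

Cation [Au…]: ligand charges -1, Au(III) ⇒ ion charge 2+.
Anion [Ag…]: ligand charges -2, Ag(I) ⇒ ion charge 1−.
One 2+ cation requires 2 of the 1− anion.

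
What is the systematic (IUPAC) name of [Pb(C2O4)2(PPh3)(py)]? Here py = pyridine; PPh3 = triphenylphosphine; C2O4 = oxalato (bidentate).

dioxalato(pyridine)(triphenylphosphine)lead(IV)

There is no counter-ion, so the complex is neutral overall.
Ligand charges: 1×pyridine (neutral), 1×triphenylphosphine (neutral), 2×oxalato (-2 each); total -4. So Pb + (-4) = 0, giving Pb = +4.
Ligands are named alphabetically: oxalato before pyridine before triphenylphosphine.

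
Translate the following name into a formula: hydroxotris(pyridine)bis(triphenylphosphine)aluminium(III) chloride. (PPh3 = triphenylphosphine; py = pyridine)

[Al(OH)(PPh3)2(py)3]Cl2

Ligands: 2 triphenylphosphine (PPh3, neutral), 3 pyridine (py, neutral), 1 hydroxo (OH, -1). Ligand charge sum = -1.
With Al in oxidation state +3, the complex ion is [Al...]^2+.
Charge balance with chloride (-1) requires 1 complex ion per 2 chloride.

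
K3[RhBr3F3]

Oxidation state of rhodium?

3 potassium outside the brackets (+1 each) → the complex ion is 3−.
Ligand charges: 3×F = -3; 3×Br = -3; sum -6.
Rh + (-6) = 3− ⇒ Rh is +3.

+3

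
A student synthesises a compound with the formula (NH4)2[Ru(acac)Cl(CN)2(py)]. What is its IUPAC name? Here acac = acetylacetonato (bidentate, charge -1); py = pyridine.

The 2 ammonium counter-ions carry a total charge of +2, so each complex ion is 2−.
Ligand charges: 1×acetylacetonato (-1 each), 2×cyano (-1 each), 1×pyridine (neutral), 1×chloro (-1 each); total -4. So Ru + (-4) = 2−, giving Ru = +2.
The complex ion is anionic, so ruthenium takes the -ate form ruthenate(II).

ammonium (acetylacetonato)chlorodicyano(pyridine)ruthenate(II)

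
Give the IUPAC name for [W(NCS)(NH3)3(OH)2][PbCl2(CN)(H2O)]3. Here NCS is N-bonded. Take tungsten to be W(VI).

Both ions are complex: the cation is named first with the plain metal name, the anion second with the -ate form; each ion's ligands are alphabetised independently.
W is given as +6; the cation's ligand charges sum to -3, so the complex cation is 3+.
With 3 anions per cation, each anion must be 3/3 = 1−.
Anion: ligand charges sum to -3; for the ion to be 1−, Pb = +2.

triamminedihydroxoisothiocyanatotungsten(VI) aquadichlorocyanoplumbate(II)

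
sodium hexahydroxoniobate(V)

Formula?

Na[Nb(OH)6]

Ligands: 6 hydroxo (OH, -1). Ligand charge sum = -6.
With Nb in oxidation state +5, the complex ion is [Nb...]^1−.
Charge balance with sodium (+1) requires 1 complex ion per 1 sodium.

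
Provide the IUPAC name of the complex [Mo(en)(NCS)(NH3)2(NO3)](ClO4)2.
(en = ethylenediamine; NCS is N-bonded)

The 2 perchlorate counter-ions carry a total charge of -2, so each complex ion is 2+.
Ligand charges: 1×ethylenediamine (neutral), 1×nitrato (-1 each), 1×isothiocyanato (-1 each), 2×ammine (neutral); total -2. So Mo + (-2) = 2+, giving Mo = +4.
Ligands are named alphabetically: ammine before ethylenediamine before isothiocyanato before nitrato.

diammine(ethylenediamine)isothiocyanatonitratomolybdenum(IV) perchlorate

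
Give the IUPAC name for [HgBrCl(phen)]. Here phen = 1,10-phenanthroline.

bromochloro(1,10-phenanthroline)mercury(II)

There is no counter-ion, so the complex is neutral overall.
Ligand charges: 1×1,10-phenanthroline (neutral), 1×chloro (-1 each), 1×bromo (-1 each); total -2. So Hg + (-2) = 0, giving Hg = +2.
Ligands are named alphabetically: bromo before chloro before phenanthroline.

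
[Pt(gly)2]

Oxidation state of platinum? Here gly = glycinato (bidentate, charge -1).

+2

No counter-ion: the bracketed complex is neutral.
Ligand charges: 2×gly = -2; sum -2.
Pt + (-2) = 0 ⇒ Pt is +2.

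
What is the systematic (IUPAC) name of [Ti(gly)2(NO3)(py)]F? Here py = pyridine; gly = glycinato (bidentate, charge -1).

bis(glycinato)nitrato(pyridine)titanium(IV) fluoride

The 1 fluoride counter-ion carries a total charge of -1, so each complex ion is 1+.
Ligand charges: 1×pyridine (neutral), 2×glycinato (-1 each), 1×nitrato (-1 each); total -3. So Ti + (-3) = 1+, giving Ti = +4.
Ligands are named alphabetically: glycinato before nitrato before pyridine.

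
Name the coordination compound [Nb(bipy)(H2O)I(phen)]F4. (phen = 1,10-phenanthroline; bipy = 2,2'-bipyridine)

aqua(2,2'-bipyridine)iodo(1,10-phenanthroline)niobium(V) fluoride

The 4 fluoride counter-ions carry a total charge of -4, so each complex ion is 4+.
Ligand charges: 1×1,10-phenanthroline (neutral), 1×iodo (-1 each), 1×2,2'-bipyridine (neutral), 1×aqua (neutral); total -1. So Nb + (-1) = 4+, giving Nb = +5.
Ligands are named alphabetically: aqua before bipyridine before iodo before phenanthroline.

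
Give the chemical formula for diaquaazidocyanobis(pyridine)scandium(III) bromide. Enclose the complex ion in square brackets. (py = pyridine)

Ligands: 2 aqua (H2O, neutral), 1 azido (N3, -1), 1 cyano (CN, -1), 2 pyridine (py, neutral). Ligand charge sum = -2.
With Sc in oxidation state +3, the complex ion is [Sc...]^1+.
Charge balance with bromide (-1) requires 1 complex ion per 1 bromide.

[Sc(CN)(H2O)2(N3)(py)2]Br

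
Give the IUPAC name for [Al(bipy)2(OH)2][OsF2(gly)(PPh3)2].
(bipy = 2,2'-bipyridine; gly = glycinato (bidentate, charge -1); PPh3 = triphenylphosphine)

bis(2,2'-bipyridine)dihydroxoaluminium(III) difluoro(glycinato)bis(triphenylphosphine)osmate(II)

Both ions are complex: the cation is named first with the plain metal name, the anion second with the -ate form; each ion's ligands are alphabetised independently.
Aluminium is always +3 in its complexes; the cation's ligand charges sum to -2, so the complex cation is 1+.
A 1:1 salt means the anion carries the equal and opposite charge, 1−.
Anion: ligand charges sum to -3; for the ion to be 1−, Os = +2.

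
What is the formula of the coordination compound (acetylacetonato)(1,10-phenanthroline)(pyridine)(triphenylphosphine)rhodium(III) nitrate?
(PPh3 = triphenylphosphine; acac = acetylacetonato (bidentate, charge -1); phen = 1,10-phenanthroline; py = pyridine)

[Rh(acac)(phen)(PPh3)(py)](NO3)2

Ligands: 1 triphenylphosphine (PPh3, neutral), 1 acetylacetonato (acac, -1), 1 1,10-phenanthroline (phen, neutral), 1 pyridine (py, neutral). Ligand charge sum = -1.
With Rh in oxidation state +3, the complex ion is [Rh...]^2+.
Charge balance with nitrate (-1) requires 1 complex ion per 2 nitrate.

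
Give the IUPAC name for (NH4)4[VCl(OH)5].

The 4 ammonium counter-ions carry a total charge of +4, so each complex ion is 4−.
Ligand charges: 5×hydroxo (-1 each), 1×chloro (-1 each); total -6. So V + (-6) = 4−, giving V = +2.
Ligands are named alphabetically: chloro before hydroxo.
The complex ion is anionic, so vanadium takes the -ate form vanadate(II).

ammonium chloropentahydroxovanadate(II)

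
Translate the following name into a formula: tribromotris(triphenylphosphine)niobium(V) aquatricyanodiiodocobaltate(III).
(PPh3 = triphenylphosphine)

[NbBr3(PPh3)3][Co(CN)3(H2O)I2]

Cation [Nb…]: ligand charges -3, Nb(V) ⇒ ion charge 2+.
Anion [Co…]: ligand charges -5, Co(III) ⇒ ion charge 2−.
One 2+ cation balances one 2− anion.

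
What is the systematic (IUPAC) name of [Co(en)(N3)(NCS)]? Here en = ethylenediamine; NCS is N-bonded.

There is no counter-ion, so the complex is neutral overall.
Ligand charges: 1×ethylenediamine (neutral), 1×isothiocyanato (-1 each), 1×azido (-1 each); total -2. So Co + (-2) = 0, giving Co = +2.
Ligands are named alphabetically: azido before ethylenediamine before isothiocyanato.

azido(ethylenediamine)isothiocyanatocobalt(II)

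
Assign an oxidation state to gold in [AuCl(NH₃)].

+1

No counter-ion: the bracketed complex is neutral.
Ligand charges: 1×NH3 neutral; 1×Cl = -1; sum -1.
Au + (-1) = 0 ⇒ Au is +1.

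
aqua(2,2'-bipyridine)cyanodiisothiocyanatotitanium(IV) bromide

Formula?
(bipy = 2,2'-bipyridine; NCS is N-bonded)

[Ti(bipy)(CN)(H2O)(NCS)2]Br

Ligands: 1 aqua (H2O, neutral), 1 2,2'-bipyridine (bipy, neutral), 1 cyano (CN, -1), 2 isothiocyanato (NCS, -1). Ligand charge sum = -3.
With Ti in oxidation state +4, the complex ion is [Ti...]^1+.
Charge balance with bromide (-1) requires 1 complex ion per 1 bromide.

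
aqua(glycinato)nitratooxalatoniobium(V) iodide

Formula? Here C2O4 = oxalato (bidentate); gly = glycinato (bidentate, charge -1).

[Nb(C2O4)(gly)(H2O)(NO3)]I

Ligands: 1 oxalato (C2O4, -2), 1 glycinato (gly, -1), 1 aqua (H2O, neutral), 1 nitrato (NO3, -1). Ligand charge sum = -4.
Charge balance with iodide (-1) requires 1 complex ion per 1 iodide.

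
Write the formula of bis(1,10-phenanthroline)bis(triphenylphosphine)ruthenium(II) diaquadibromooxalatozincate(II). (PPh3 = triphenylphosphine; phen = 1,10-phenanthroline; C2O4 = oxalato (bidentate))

[Ru(phen)2(PPh3)2][ZnBr2(C2O4)(H2O)2]

Cation [Ru…]: ligand charges 0, Ru(II) ⇒ ion charge 2+.
Anion [Zn…]: ligand charges -4, Zn(II) ⇒ ion charge 2−.
One 2+ cation balances one 2− anion.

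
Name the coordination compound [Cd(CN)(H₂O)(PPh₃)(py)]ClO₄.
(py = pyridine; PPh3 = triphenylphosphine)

aquacyano(pyridine)(triphenylphosphine)cadmium(II) perchlorate

The 1 perchlorate counter-ion carries a total charge of -1, so each complex ion is 1+.
Ligand charges: 1×aqua (neutral), 1×pyridine (neutral), 1×triphenylphosphine (neutral), 1×cyano (-1 each); total -1. So Cd + (-1) = 1+, giving Cd = +2.
Ligands are named alphabetically: aqua before cyano before pyridine before triphenylphosphine.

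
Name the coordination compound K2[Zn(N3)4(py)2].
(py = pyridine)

potassium tetraazidobis(pyridine)zincate(II)

The 2 potassium counter-ions carry a total charge of +2, so each complex ion is 2−.
Ligand charges: 2×pyridine (neutral), 4×azido (-1 each); total -4. So Zn + (-4) = 2−, giving Zn = +2.
The complex ion is anionic, so zinc takes the -ate form zincate(II).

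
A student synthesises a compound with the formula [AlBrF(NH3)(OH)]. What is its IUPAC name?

There is no counter-ion, so the complex is neutral overall.
Ligand charges: 1×hydroxo (-1 each), 1×bromo (-1 each), 1×ammine (neutral), 1×fluoro (-1 each); total -3. So Al + (-3) = 0, giving Al = +3.
Ligands are named alphabetically: ammine before bromo before fluoro before hydroxo.

amminebromofluorohydroxoaluminium(III)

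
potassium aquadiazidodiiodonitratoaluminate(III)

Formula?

K2[Al(H2O)I2(N3)2(NO3)]

Ligands: 2 iodo (I, -1), 1 aqua (H2O, neutral), 2 azido (N3, -1), 1 nitrato (NO3, -1). Ligand charge sum = -5.
With Al in oxidation state +3, the complex ion is [Al...]^2−.
Charge balance with potassium (+1) requires 1 complex ion per 2 potassium.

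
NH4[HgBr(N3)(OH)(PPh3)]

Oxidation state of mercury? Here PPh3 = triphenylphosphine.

1 ammonium outside the brackets (+1 each) → the complex ion is 1−.
Ligand charges: 1×OH = -1; 1×Br = -1; 1×N3 = -1; 1×PPh3 neutral; sum -3.
Hg + (-3) = 1− ⇒ Hg is +2.

+2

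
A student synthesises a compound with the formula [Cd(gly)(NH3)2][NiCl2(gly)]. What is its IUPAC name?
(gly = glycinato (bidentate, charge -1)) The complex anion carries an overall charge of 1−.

Both ions are complex: the cation is named first with the plain metal name, the anion second with the -ate form; each ion's ligands are alphabetised independently.
The complex anion is given as 1−; its ligand charges sum to -3, so Ni = +2.
A 1:1 salt means the cation carries the equal and opposite charge, 1+.
Cation: ligand charges sum to -1; for the ion to be 1+, Cd = +2.

diammine(glycinato)cadmium(II) dichloro(glycinato)nickelate(II)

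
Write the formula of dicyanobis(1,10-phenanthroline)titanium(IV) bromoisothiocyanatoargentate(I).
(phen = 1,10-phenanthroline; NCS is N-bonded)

Cation [Ti…]: ligand charges -2, Ti(IV) ⇒ ion charge 2+.
Anion [Ag…]: ligand charges -2, Ag(I) ⇒ ion charge 1−.

[Ti(CN)2(phen)2][AgBr(NCS)]2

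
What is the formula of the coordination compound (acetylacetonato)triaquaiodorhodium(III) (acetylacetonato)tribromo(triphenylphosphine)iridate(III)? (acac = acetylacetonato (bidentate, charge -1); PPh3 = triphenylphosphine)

[Rh(acac)(H2O)3I][Ir(acac)Br3(PPh3)]

Cation [Rh…]: ligand charges -2, Rh(III) ⇒ ion charge 1+.
Anion [Ir…]: ligand charges -4, Ir(III) ⇒ ion charge 1−.
One 1+ cation balances one 1− anion.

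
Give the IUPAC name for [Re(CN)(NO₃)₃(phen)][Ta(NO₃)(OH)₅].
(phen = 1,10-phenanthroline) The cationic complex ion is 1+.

Both ions are complex: the cation is named first with the plain metal name, the anion second with the -ate form; each ion's ligands are alphabetised independently.
The complex cation is given as 1+; its ligand charges sum to -4, so Re = +5.
A 1:1 salt means the anion carries the equal and opposite charge, 1−.
Anion: ligand charges sum to -6; for the ion to be 1−, Ta = +5.

cyanotrinitrato(1,10-phenanthroline)rhenium(V) pentahydroxonitratotantalate(V)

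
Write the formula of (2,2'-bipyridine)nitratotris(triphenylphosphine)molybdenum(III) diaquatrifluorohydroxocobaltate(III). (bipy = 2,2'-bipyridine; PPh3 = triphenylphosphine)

[Mo(bipy)(NO3)(PPh3)3][CoF3(H2O)2(OH)]2

Cation [Mo…]: ligand charges -1, Mo(III) ⇒ ion charge 2+.
Anion [Co…]: ligand charges -4, Co(III) ⇒ ion charge 1−.
One 2+ cation requires 2 of the 1− anion.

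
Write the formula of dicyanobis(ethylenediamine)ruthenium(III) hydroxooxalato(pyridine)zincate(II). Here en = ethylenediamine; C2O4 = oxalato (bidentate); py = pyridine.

[Ru(CN)2(en)2][Zn(C2O4)(OH)(py)]

Cation [Ru…]: ligand charges -2, Ru(III) ⇒ ion charge 1+.
Anion [Zn…]: ligand charges -3, Zn(II) ⇒ ion charge 1−.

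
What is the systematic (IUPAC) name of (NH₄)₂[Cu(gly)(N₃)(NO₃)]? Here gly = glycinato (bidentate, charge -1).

The 2 ammonium counter-ions carry a total charge of +2, so each complex ion is 2−.
Ligand charges: 1×glycinato (-1 each), 1×nitrato (-1 each), 1×azido (-1 each); total -3. So Cu + (-3) = 2−, giving Cu = +1.
Ligands are named alphabetically: azido before glycinato before nitrato.
The complex ion is anionic, so copper takes the -ate form cuprate(I).

ammonium azido(glycinato)nitratocuprate(I)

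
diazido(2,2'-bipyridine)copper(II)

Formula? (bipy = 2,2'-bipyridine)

[Cu(bipy)(N3)2]

Ligands: 2 azido (N3, -1), 1 2,2'-bipyridine (bipy, neutral). Ligand charge sum = -2.
With Cu in oxidation state +2, the complex ion is [Cu...].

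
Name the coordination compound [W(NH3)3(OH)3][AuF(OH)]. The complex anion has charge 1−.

triamminetrihydroxotungsten(IV) fluorohydroxoaurate(I)

Both ions are complex: the cation is named first with the plain metal name, the anion second with the -ate form; each ion's ligands are alphabetised independently.
The complex anion is given as 1−; its ligand charges sum to -2, so Au = +1.
A 1:1 salt means the cation carries the equal and opposite charge, 1+.
Cation: ligand charges sum to -3; for the ion to be 1+, W = +4.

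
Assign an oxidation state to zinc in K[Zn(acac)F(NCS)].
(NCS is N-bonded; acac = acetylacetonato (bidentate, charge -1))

1 potassium outside the brackets (+1 each) → the complex ion is 1−.
Ligand charges: 1×NCS = -1; 1×F = -1; 1×acac = -1; sum -3.
Zn + (-3) = 1− ⇒ Zn is +2.

+2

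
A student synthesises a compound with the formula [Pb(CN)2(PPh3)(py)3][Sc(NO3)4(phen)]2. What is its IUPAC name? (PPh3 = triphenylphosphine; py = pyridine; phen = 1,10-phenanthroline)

dicyanotris(pyridine)(triphenylphosphine)lead(IV) tetranitrato(1,10-phenanthroline)scandate(III)

Both ions are complex: the cation is named first with the plain metal name, the anion second with the -ate form; each ion's ligands are alphabetised independently.
Scandium is always +3 in its complexes; the anion's ligand charges sum to -4, so the complex anion is 1−.
With 2 anions per cation, the cation must be 2×1 = 2+.
Cation: ligand charges sum to -2; for the ion to be 2+, Pb = +4.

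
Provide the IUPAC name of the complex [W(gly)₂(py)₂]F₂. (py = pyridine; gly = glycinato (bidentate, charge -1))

The 2 fluoride counter-ions carry a total charge of -2, so each complex ion is 2+.
Ligand charges: 2×pyridine (neutral), 2×glycinato (-1 each); total -2. So W + (-2) = 2+, giving W = +4.
Ligands are named alphabetically: glycinato before pyridine.

bis(glycinato)bis(pyridine)tungsten(IV) fluoride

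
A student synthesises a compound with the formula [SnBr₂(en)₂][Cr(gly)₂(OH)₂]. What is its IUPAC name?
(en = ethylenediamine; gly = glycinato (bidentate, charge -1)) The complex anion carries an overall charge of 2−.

dibromobis(ethylenediamine)tin(IV) bis(glycinato)dihydroxochromate(II)

Both ions are complex: the cation is named first with the plain metal name, the anion second with the -ate form; each ion's ligands are alphabetised independently.
The complex anion is given as 2−; its ligand charges sum to -4, so Cr = +2.
A 1:1 salt means the cation carries the equal and opposite charge, 2+.
Cation: ligand charges sum to -2; for the ion to be 2+, Sn = +4.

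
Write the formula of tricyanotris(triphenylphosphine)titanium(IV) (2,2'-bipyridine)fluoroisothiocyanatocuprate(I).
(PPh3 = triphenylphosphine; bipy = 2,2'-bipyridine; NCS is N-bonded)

Cation [Ti…]: ligand charges -3, Ti(IV) ⇒ ion charge 1+.
Anion [Cu…]: ligand charges -2, Cu(I) ⇒ ion charge 1−.

[Ti(CN)3(PPh3)3][Cu(bipy)F(NCS)]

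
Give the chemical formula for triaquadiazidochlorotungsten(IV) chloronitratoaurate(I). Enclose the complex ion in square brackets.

Cation [W…]: ligand charges -3, W(IV) ⇒ ion charge 1+.
Anion [Au…]: ligand charges -2, Au(I) ⇒ ion charge 1−.
One 1+ cation balances one 1− anion.

[WCl(H2O)3(N3)2][AuCl(NO3)]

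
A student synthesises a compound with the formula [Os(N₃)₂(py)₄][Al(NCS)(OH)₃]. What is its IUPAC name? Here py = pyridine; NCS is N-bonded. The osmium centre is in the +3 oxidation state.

diazidotetrakis(pyridine)osmium(III) trihydroxoisothiocyanatoaluminate(III)

Both ions are complex: the cation is named first with the plain metal name, the anion second with the -ate form; each ion's ligands are alphabetised independently.
Os is given as +3; the cation's ligand charges sum to -2, so the complex cation is 1+.
A 1:1 salt means the anion carries the equal and opposite charge, 1−.
Anion: ligand charges sum to -4; for the ion to be 1−, Al = +3.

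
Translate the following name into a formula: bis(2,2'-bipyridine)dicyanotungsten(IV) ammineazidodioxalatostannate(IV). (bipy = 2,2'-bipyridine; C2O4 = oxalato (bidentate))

Cation [W…]: ligand charges -2, W(IV) ⇒ ion charge 2+.
Anion [Sn…]: ligand charges -5, Sn(IV) ⇒ ion charge 1−.
One 2+ cation requires 2 of the 1− anion.

[W(bipy)2(CN)2][Sn(C2O4)2(N3)(NH3)]2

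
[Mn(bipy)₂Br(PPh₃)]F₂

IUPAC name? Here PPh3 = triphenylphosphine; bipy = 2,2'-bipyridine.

bis(2,2'-bipyridine)bromo(triphenylphosphine)manganese(III) fluoride

The 2 fluoride counter-ions carry a total charge of -2, so each complex ion is 2+.
Ligand charges: 1×bromo (-1 each), 1×triphenylphosphine (neutral), 2×2,2'-bipyridine (neutral); total -1. So Mn + (-1) = 2+, giving Mn = +3.
Ligands are named alphabetically: bipyridine before bromo before triphenylphosphine.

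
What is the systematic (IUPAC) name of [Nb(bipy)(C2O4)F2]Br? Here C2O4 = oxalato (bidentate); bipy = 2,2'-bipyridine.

(2,2'-bipyridine)difluorooxalatoniobium(V) bromide

The 1 bromide counter-ion carries a total charge of -1, so each complex ion is 1+.
Ligand charges: 2×fluoro (-1 each), 1×oxalato (-2 each), 1×2,2'-bipyridine (neutral); total -4. So Nb + (-4) = 1+, giving Nb = +5.
Ligands are named alphabetically: bipyridine before fluoro before oxalato.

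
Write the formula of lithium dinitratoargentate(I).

Ligands: 2 nitrato (NO3, -1). Ligand charge sum = -2.
With Ag in oxidation state +1, the complex ion is [Ag...]^1−.
Charge balance with lithium (+1) requires 1 complex ion per 1 lithium.

Li[Ag(NO3)2]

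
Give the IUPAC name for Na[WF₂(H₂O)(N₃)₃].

sodium aquatriazidodifluorotungstate(IV)

The 1 sodium counter-ion carries a total charge of +1, so each complex ion is 1−.
Ligand charges: 1×aqua (neutral), 3×azido (-1 each), 2×fluoro (-1 each); total -5. So W + (-5) = 1−, giving W = +4.
The complex ion is anionic, so tungsten takes the -ate form tungstate(IV).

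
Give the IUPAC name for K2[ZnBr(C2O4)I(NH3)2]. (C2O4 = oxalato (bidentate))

potassium diamminebromoiodooxalatozincate(II)

The 2 potassium counter-ions carry a total charge of +2, so each complex ion is 2−.
Ligand charges: 1×iodo (-1 each), 1×bromo (-1 each), 2×ammine (neutral), 1×oxalato (-2 each); total -4. So Zn + (-4) = 2−, giving Zn = +2.
Ligands are named alphabetically: ammine before bromo before iodo before oxalato.
The complex ion is anionic, so zinc takes the -ate form zincate(II).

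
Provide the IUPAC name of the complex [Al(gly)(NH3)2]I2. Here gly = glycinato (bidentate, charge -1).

The 2 iodide counter-ions carry a total charge of -2, so each complex ion is 2+.
Ligand charges: 1×glycinato (-1 each), 2×ammine (neutral); total -1. So Al + (-1) = 2+, giving Al = +3.
Ligands are named alphabetically: ammine before glycinato.

diammine(glycinato)aluminium(III) iodide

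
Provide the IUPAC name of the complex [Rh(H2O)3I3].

triaquatriiodorhodium(III)

There is no counter-ion, so the complex is neutral overall.
Ligand charges: 3×aqua (neutral), 3×iodo (-1 each); total -3. So Rh + (-3) = 0, giving Rh = +3.
Ligands are named alphabetically: aqua before iodo.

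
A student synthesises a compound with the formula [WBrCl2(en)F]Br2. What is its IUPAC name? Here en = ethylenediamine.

bromodichloro(ethylenediamine)fluorotungsten(VI) bromide

The 2 bromide counter-ions carry a total charge of -2, so each complex ion is 2+.
Ligand charges: 1×fluoro (-1 each), 1×bromo (-1 each), 2×chloro (-1 each), 1×ethylenediamine (neutral); total -4. So W + (-4) = 2+, giving W = +6.
Ligands are named alphabetically: bromo before chloro before ethylenediamine before fluoro.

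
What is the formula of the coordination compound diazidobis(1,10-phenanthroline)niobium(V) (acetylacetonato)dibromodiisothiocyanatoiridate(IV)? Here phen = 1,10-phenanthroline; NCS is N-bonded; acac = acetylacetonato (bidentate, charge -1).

Cation [Nb…]: ligand charges -2, Nb(V) ⇒ ion charge 3+.
Anion [Ir…]: ligand charges -5, Ir(IV) ⇒ ion charge 1−.
One 3+ cation requires 3 of the 1− anion.

[Nb(N3)2(phen)2][Ir(acac)Br2(NCS)2]3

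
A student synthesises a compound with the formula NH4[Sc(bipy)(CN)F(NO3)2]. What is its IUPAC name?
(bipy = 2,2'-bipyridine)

ammonium (2,2'-bipyridine)cyanofluorodinitratoscandate(III)

The 1 ammonium counter-ion carries a total charge of +1, so each complex ion is 1−.
Ligand charges: 2×nitrato (-1 each), 1×2,2'-bipyridine (neutral), 1×cyano (-1 each), 1×fluoro (-1 each); total -4. So Sc + (-4) = 1−, giving Sc = +3.
The complex ion is anionic, so scandium takes the -ate form scandate(III).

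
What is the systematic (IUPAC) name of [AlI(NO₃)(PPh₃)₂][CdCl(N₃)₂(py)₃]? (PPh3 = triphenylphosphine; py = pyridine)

Aluminium is always +3 in its complexes; the cation's ligand charges sum to -2, so the complex cation is 1+.
A 1:1 salt means the anion carries the equal and opposite charge, 1−.
Anion: ligand charges sum to -3; for the ion to be 1−, Cd = +2.

iodonitratobis(triphenylphosphine)aluminium(III) diazidochlorotris(pyridine)cadmate(II)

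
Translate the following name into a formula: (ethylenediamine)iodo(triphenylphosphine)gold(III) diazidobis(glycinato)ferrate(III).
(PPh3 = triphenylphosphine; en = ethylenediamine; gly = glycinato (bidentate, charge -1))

Cation [Au…]: ligand charges -1, Au(III) ⇒ ion charge 2+.
Anion [Fe…]: ligand charges -4, Fe(III) ⇒ ion charge 1−.
One 2+ cation requires 2 of the 1− anion.

[Au(en)I(PPh3)][Fe(gly)2(N3)2]2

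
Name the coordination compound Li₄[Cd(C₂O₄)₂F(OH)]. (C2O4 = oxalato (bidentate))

lithium fluorohydroxodioxalatocadmate(II)

The 4 lithium counter-ions carry a total charge of +4, so each complex ion is 4−.
Ligand charges: 1×fluoro (-1 each), 1×hydroxo (-1 each), 2×oxalato (-2 each); total -6. So Cd + (-6) = 4−, giving Cd = +2.
Ligands are named alphabetically: fluoro before hydroxo before oxalato.
The complex ion is anionic, so cadmium takes the -ate form cadmate(II).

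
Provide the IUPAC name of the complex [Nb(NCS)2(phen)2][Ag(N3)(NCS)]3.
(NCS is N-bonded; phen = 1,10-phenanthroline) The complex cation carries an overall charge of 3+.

Both ions are complex: the cation is named first with the plain metal name, the anion second with the -ate form; each ion's ligands are alphabetised independently.
The complex cation is given as 3+; its ligand charges sum to -2, so Nb = +5.
With 3 anions per cation, each anion must be 3/3 = 1−.
Anion: ligand charges sum to -2; for the ion to be 1−, Ag = +1.

diisothiocyanatobis(1,10-phenanthroline)niobium(V) azidoisothiocyanatoargentate(I)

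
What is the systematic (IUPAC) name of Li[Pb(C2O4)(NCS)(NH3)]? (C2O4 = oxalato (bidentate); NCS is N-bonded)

lithium ammineisothiocyanatooxalatoplumbate(II)

The 1 lithium counter-ion carries a total charge of +1, so each complex ion is 1−.
Ligand charges: 1×ammine (neutral), 1×oxalato (-2 each), 1×isothiocyanato (-1 each); total -3. So Pb + (-3) = 1−, giving Pb = +2.
Ligands are named alphabetically: ammine before isothiocyanato before oxalato.
The complex ion is anionic, so lead takes the -ate form plumbate(II).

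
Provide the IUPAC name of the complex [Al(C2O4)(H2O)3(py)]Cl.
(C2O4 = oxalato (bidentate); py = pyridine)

triaquaoxalato(pyridine)aluminium(III) chloride

The 1 chloride counter-ion carries a total charge of -1, so each complex ion is 1+.
Ligand charges: 1×oxalato (-2 each), 1×pyridine (neutral), 3×aqua (neutral); total -2. So Al + (-2) = 1+, giving Al = +3.
Ligands are named alphabetically: aqua before oxalato before pyridine.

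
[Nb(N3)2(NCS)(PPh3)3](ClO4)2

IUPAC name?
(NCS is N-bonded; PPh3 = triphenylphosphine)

The 2 perchlorate counter-ions carry a total charge of -2, so each complex ion is 2+.
Ligand charges: 1×isothiocyanato (-1 each), 3×triphenylphosphine (neutral), 2×azido (-1 each); total -3. So Nb + (-3) = 2+, giving Nb = +5.
Ligands are named alphabetically: azido before isothiocyanato before triphenylphosphine.

diazidoisothiocyanatotris(triphenylphosphine)niobium(V) perchlorate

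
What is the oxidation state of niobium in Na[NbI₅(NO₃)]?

+5

1 sodium outside the brackets (+1 each) → the complex ion is 1−.
Ligand charges: 1×NO3 = -1; 5×I = -5; sum -6.
Nb + (-6) = 1− ⇒ Nb is +5.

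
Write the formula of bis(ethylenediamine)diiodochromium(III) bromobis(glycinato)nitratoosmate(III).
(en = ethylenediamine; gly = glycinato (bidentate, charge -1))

[Cr(en)2I2][OsBr(gly)2(NO3)]

Cation [Cr…]: ligand charges -2, Cr(III) ⇒ ion charge 1+.
Anion [Os…]: ligand charges -4, Os(III) ⇒ ion charge 1−.
One 1+ cation balances one 1− anion.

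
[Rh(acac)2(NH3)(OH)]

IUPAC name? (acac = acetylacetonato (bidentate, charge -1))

There is no counter-ion, so the complex is neutral overall.
Ligand charges: 2×acetylacetonato (-1 each), 1×hydroxo (-1 each), 1×ammine (neutral); total -3. So Rh + (-3) = 0, giving Rh = +3.
Ligands are named alphabetically: acetylacetonato before ammine before hydroxo.

bis(acetylacetonato)amminehydroxorhodium(III)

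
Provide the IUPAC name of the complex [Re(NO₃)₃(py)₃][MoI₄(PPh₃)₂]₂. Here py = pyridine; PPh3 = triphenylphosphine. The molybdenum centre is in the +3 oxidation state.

Both ions are complex: the cation is named first with the plain metal name, the anion second with the -ate form; each ion's ligands are alphabetised independently.
Mo is given as +3; the anion's ligand charges sum to -4, so the complex anion is 1−.
With 2 anions per cation, the cation must be 2×1 = 2+.
Cation: ligand charges sum to -3; for the ion to be 2+, Re = +5.

trinitratotris(pyridine)rhenium(V) tetraiodobis(triphenylphosphine)molybdate(III)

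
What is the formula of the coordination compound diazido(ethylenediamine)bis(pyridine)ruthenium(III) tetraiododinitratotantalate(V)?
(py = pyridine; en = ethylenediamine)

Cation [Ru…]: ligand charges -2, Ru(III) ⇒ ion charge 1+.
Anion [Ta…]: ligand charges -6, Ta(V) ⇒ ion charge 1−.
One 1+ cation balances one 1− anion.

[Ru(en)(N3)2(py)2][TaI4(NO3)2]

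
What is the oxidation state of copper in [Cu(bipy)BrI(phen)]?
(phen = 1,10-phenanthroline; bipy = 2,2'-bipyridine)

+2

No counter-ion: the bracketed complex is neutral.
Ligand charges: 1×phen neutral; 1×Br = -1; 1×bipy neutral; 1×I = -1; sum -2.
Cu + (-2) = 0 ⇒ Cu is +2.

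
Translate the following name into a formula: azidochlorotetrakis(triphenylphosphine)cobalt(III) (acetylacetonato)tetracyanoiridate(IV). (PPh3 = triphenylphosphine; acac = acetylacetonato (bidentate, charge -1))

Cation [Co…]: ligand charges -2, Co(III) ⇒ ion charge 1+.
Anion [Ir…]: ligand charges -5, Ir(IV) ⇒ ion charge 1−.
One 1+ cation balances one 1− anion.

[CoCl(N3)(PPh3)4][Ir(acac)(CN)4]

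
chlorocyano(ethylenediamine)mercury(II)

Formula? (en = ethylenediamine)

[HgCl(CN)(en)]

Ligands: 1 ethylenediamine (en, neutral), 1 chloro (Cl, -1), 1 cyano (CN, -1). Ligand charge sum = -2.
With Hg in oxidation state +2, the complex ion is [Hg...].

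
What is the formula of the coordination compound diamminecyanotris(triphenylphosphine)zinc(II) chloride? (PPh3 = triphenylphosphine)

Ligands: 3 triphenylphosphine (PPh3, neutral), 1 cyano (CN, -1), 2 ammine (NH3, neutral). Ligand charge sum = -1.
Charge balance with chloride (-1) requires 1 complex ion per 1 chloride.

[Zn(CN)(NH3)2(PPh3)3]Cl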